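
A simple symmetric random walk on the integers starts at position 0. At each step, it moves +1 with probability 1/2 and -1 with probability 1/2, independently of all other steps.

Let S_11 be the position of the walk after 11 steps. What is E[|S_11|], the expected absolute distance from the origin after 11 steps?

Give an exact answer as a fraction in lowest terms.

S_11 takes values m ≡ 1 (mod 2) with |m| ≤ 11; P(S_11=m) = C(11,(11+m)/2)/2^11.
Total paths: 2^11 = 2048
Distribution: P(S=-11)=1/2048, P(S=-9)=11/2048, P(S=-7)=55/2048, P(S=-5)=165/2048, P(S=-3)=330/2048, P(S=-1)=462/2048, P(S=1)=462/2048, P(S=3)=330/2048, P(S=5)=165/2048, P(S=7)=55/2048, P(S=9)=11/2048, P(S=11)=1/2048
E[|S_11|] = Σ_m |m|·P(S_11=m) = 5544/2048 = 693/256

Answer: 693/256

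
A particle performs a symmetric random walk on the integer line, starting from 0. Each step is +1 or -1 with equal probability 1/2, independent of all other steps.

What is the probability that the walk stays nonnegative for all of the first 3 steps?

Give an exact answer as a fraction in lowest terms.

Let f(t,s) = #length-t paths at position s with S_1..S_t all ≥ 0.
f(t,s) = f(t-1,s-1) + f(t-1,s+1) for s ≥ 0; f(t,s) = 0 for s < 0.
t=0: f(0,0)=1
t=1: f(1,1)=1
t=2: f(2,0)=1 f(2,2)=1
t=3: f(3,1)=2 f(3,3)=1
Σ_s f(3,s) = 3
P = 3/8 = 3/8

Answer: 3/8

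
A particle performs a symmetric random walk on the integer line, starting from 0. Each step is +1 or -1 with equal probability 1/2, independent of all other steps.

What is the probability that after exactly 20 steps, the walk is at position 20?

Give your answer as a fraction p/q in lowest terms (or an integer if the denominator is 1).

Answer: 1/1048576

Derivation:
To reach position 20 after 20 steps: need 20 steps of +1 and 0 of -1.
Favorable paths: C(20,20) = 1
Total paths: 2^20 = 1048576
P = 1/1048576 = 1/1048576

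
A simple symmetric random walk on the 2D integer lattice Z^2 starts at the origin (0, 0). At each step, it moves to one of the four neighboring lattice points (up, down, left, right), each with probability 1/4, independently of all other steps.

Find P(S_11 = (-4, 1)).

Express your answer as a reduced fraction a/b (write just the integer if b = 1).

Answer: 27225/2097152

Derivation:
Let h be the number of horizontal steps (so 11-h are vertical). To end at (-4,1) need (h-4)/2 right-steps and ((11-h)+1)/2 up-steps.
Sum over h with 4 ≤ h ≤ 10, h ≡ 0 (mod 2), 11-h ≡ 1 (mod 2):
h=4: C(11,4)·C(4,0)·C(7,4) = 330·1·35 = 11550
h=6: C(11,6)·C(6,1)·C(5,3) = 462·6·10 = 27720
h=8: C(11,8)·C(8,2)·C(3,2) = 165·28·3 = 13860
h=10: C(11,10)·C(10,3)·C(1,1) = 11·120·1 = 1320
Total favorable: 54450
Total paths: 4^11 = 4194304
P = 54450/4194304 = 27225/2097152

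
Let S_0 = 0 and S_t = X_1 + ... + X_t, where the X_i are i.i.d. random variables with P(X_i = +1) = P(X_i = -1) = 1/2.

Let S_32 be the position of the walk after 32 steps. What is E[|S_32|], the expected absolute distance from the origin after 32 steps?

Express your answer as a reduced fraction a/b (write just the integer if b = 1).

S_32 takes values m ≡ 0 (mod 2) with |m| ≤ 32; P(S_32=m) = C(32,(32+m)/2)/2^32.
Total paths: 2^32 = 4294967296
Distribution: P(S=-32)=1/4294967296, P(S=-30)=32/4294967296, P(S=-28)=496/4294967296, P(S=-26)=4960/4294967296, P(S=-24)=35960/4294967296, P(S=-22)=201376/4294967296, P(S=-20)=906192/4294967296, P(S=-18)=3365856/4294967296, P(S=-16)=10518300/4294967296, P(S=-14)=28048800/4294967296, P(S=-12)=64512240/4294967296, P(S=-10)=129024480/4294967296, P(S=-8)=225792840/4294967296, P(S=-6)=347373600/4294967296, P(S=-4)=471435600/4294967296, P(S=-2)=565722720/4294967296, P(S=0)=601080390/4294967296, P(S=2)=565722720/4294967296, P(S=4)=471435600/4294967296, P(S=6)=347373600/4294967296, P(S=8)=225792840/4294967296, P(S=10)=129024480/4294967296, P(S=12)=64512240/4294967296, P(S=14)=28048800/4294967296, P(S=16)=10518300/4294967296, P(S=18)=3365856/4294967296, P(S=20)=906192/4294967296, P(S=22)=201376/4294967296, P(S=24)=35960/4294967296, P(S=26)=4960/4294967296, P(S=28)=496/4294967296, P(S=30)=32/4294967296, P(S=32)=1/4294967296
E[|S_32|] = Σ_m |m|·P(S_32=m) = 19234572480/4294967296 = 300540195/67108864

Answer: 300540195/67108864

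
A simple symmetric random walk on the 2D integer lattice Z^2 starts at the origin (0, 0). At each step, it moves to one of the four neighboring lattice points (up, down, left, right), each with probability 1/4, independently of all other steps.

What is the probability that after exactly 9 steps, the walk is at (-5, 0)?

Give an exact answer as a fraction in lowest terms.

Answer: 81/16384

Derivation:
Let h be the number of horizontal steps (so 9-h are vertical). To end at (-5,0) need (h-5)/2 right-steps and ((9-h)+0)/2 up-steps.
Sum over h with 5 ≤ h ≤ 9, h ≡ 1 (mod 2), 9-h ≡ 0 (mod 2):
h=5: C(9,5)·C(5,0)·C(4,2) = 126·1·6 = 756
h=7: C(9,7)·C(7,1)·C(2,1) = 36·7·2 = 504
h=9: C(9,9)·C(9,2)·C(0,0) = 1·36·1 = 36
Total favorable: 1296
Total paths: 4^9 = 262144
P = 1296/262144 = 81/16384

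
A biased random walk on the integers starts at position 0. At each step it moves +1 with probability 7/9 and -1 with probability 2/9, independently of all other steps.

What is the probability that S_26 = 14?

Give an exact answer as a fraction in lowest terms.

Answer: 1175716702060749503374720/6461081889226673298932241

Derivation:
To reach position 14 after 26 steps: need 20 steps of +1 and 6 steps of -1.
Number of such sequences: C(26,20) = 230230
Each has probability (7/9)^20 · (2/9)^6 = 5106705043047168064/6461081889226673298932241
P = 230230 · 5106705043047168064/6461081889226673298932241 = 1175716702060749503374720/6461081889226673298932241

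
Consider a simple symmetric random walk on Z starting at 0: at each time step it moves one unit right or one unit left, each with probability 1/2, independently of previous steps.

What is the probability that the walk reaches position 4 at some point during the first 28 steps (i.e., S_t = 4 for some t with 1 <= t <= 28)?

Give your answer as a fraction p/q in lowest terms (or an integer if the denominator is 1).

Answer: 123012781/268435456

Derivation:
Count via complement. Let g(t,s) = #length-t paths at position s with S_1..S_t all ≠ 4.
g(t,s) = g(t-1,s-1) + g(t-1,s+1) for s ≠ 4; g(t,4) = 0.
t=0: g(0,0)=1
t=1: g(1,-1)=1 g(1,1)=1
t=2: g(2,-2)=1 g(2,0)=2 g(2,2)=1
t=3: g(3,-3)=1 g(3,-1)=3 g(3,1)=3 g(3,3)=1
t=4: g(4,-4)=1 g(4,-2)=4 g(4,0)=6 g(4,2)=4
t=5: g(5,-5)=1 g(5,-3)=5 g(5,-1)=10 g(5,1)=10 g(5,3)=4
t=6: g(6,-6)=1 g(6,-4)=6 g(6,-2)=15 g(6,0)=20 g(6,2)=14
t=7: g(7,-7)=1 g(7,-5)=7 g(7,-3)=21 g(7,-1)=35 g(7,1)=34 g(7,3)=14
t=8: g(8,-8)=1 g(8,-6)=8 g(8,-4)=28 g(8,-2)=56 g(8,0)=69 g(8,2)=48
t=9: g(9,-9)=1 g(9,-7)=9 g(9,-5)=36 g(9,-3)=84 g(9,-1)=125 g(9,1)=117 g(9,3)=48
t=10: g(10,-10)=1 g(10,-8)=10 g(10,-6)=45 g(10,-4)=120 g(10,-2)=209 g(10,0)=242 g(10,2)=165
t=11: g(11,-11)=1 g(11,-9)=11 g(11,-7)=55 g(11,-5)=165 g(11,-3)=329 g(11,-1)=451 g(11,1)=407 g(11,3)=165
t=12: g(12,-12)=1 g(12,-10)=12 g(12,-8)=66 g(12,-6)=220 g(12,-4)=494 g(12,-2)=780 g(12,0)=858 g(12,2)=572
t=13: g(13,-13)=1 g(13,-11)=13 g(13,-9)=78 g(13,-7)=286 g(13,-5)=714 g(13,-3)=1274 g(13,-1)=1638 g(13,1)=1430 g(13,3)=572
t=14: g(14,-14)=1 g(14,-12)=14 g(14,-10)=91 g(14,-8)=364 g(14,-6)=1000 g(14,-4)=1988 g(14,-2)=2912 g(14,0)=3068 g(14,2)=2002
t=15: g(15,-15)=1 g(15,-13)=15 g(15,-11)=105 g(15,-9)=455 g(15,-7)=1364 g(15,-5)=2988 g(15,-3)=4900 g(15,-1)=5980 g(15,1)=5070 g(15,3)=2002
t=16: g(16,-16)=1 g(16,-14)=16 g(16,-12)=120 g(16,-10)=560 g(16,-8)=1819 g(16,-6)=4352 g(16,-4)=7888 g(16,-2)=10880 g(16,0)=11050 g(16,2)=7072
t=17: g(17,-17)=1 g(17,-15)=17 g(17,-13)=136 g(17,-11)=680 g(17,-9)=2379 g(17,-7)=6171 g(17,-5)=12240 g(17,-3)=18768 g(17,-1)=21930 g(17,1)=18122 g(17,3)=7072
t=18: g(18,-18)=1 g(18,-16)=18 g(18,-14)=153 g(18,-12)=816 g(18,-10)=3059 g(18,-8)=8550 g(18,-6)=18411 g(18,-4)=31008 g(18,-2)=40698 g(18,0)=40052 g(18,2)=25194
t=19: g(19,-19)=1 g(19,-17)=19 g(19,-15)=171 g(19,-13)=969 g(19,-11)=3875 g(19,-9)=11609 g(19,-7)=26961 g(19,-5)=49419 g(19,-3)=71706 g(19,-1)=80750 g(19,1)=65246 g(19,3)=25194
t=20: g(20,-20)=1 g(20,-18)=20 g(20,-16)=190 g(20,-14)=1140 g(20,-12)=4844 g(20,-10)=15484 g(20,-8)=38570 g(20,-6)=76380 g(20,-4)=121125 g(20,-2)=152456 g(20,0)=145996 g(20,2)=90440
t=21: g(21,-21)=1 g(21,-19)=21 g(21,-17)=210 g(21,-15)=1330 g(21,-13)=5984 g(21,-11)=20328 g(21,-9)=54054 g(21,-7)=114950 g(21,-5)=197505 g(21,-3)=273581 g(21,-1)=298452 g(21,1)=236436 g(21,3)=90440
t=22: g(22,-22)=1 g(22,-20)=22 g(22,-18)=231 g(22,-16)=1540 g(22,-14)=7314 g(22,-12)=26312 g(22,-10)=74382 g(22,-8)=169004 g(22,-6)=312455 g(22,-4)=471086 g(22,-2)=572033 g(22,0)=534888 g(22,2)=326876
t=23: g(23,-23)=1 g(23,-21)=23 g(23,-19)=253 g(23,-17)=1771 g(23,-15)=8854 g(23,-13)=33626 g(23,-11)=100694 g(23,-9)=243386 g(23,-7)=481459 g(23,-5)=783541 g(23,-3)=1043119 g(23,-1)=1106921 g(23,1)=861764 g(23,3)=326876
t=24: g(24,-24)=1 g(24,-22)=24 g(24,-20)=276 g(24,-18)=2024 g(24,-16)=10625 g(24,-14)=42480 g(24,-12)=134320 g(24,-10)=344080 g(24,-8)=724845 g(24,-6)=1265000 g(24,-4)=1826660 g(24,-2)=2150040 g(24,0)=1968685 g(24,2)=1188640
t=25: g(25,-25)=1 g(25,-23)=25 g(25,-21)=300 g(25,-19)=2300 g(25,-17)=12649 g(25,-15)=53105 g(25,-13)=176800 g(25,-11)=478400 g(25,-9)=1068925 g(25,-7)=1989845 g(25,-5)=3091660 g(25,-3)=3976700 g(25,-1)=4118725 g(25,1)=3157325 g(25,3)=1188640
t=26: g(26,-26)=1 g(26,-24)=26 g(26,-22)=325 g(26,-20)=2600 g(26,-18)=14949 g(26,-16)=65754 g(26,-14)=229905 g(26,-12)=655200 g(26,-10)=1547325 g(26,-8)=3058770 g(26,-6)=5081505 g(26,-4)=7068360 g(26,-2)=8095425 g(26,0)=7276050 g(26,2)=4345965
t=27: g(27,-27)=1 g(27,-25)=27 g(27,-23)=351 g(27,-21)=2925 g(27,-19)=17549 g(27,-17)=80703 g(27,-15)=295659 g(27,-13)=885105 g(27,-11)=2202525 g(27,-9)=4606095 g(27,-7)=8140275 g(27,-5)=12149865 g(27,-3)=15163785 g(27,-1)=15371475 g(27,1)=11622015 g(27,3)=4345965
t=28: g(28,-28)=1 g(28,-26)=28 g(28,-24)=378 g(28,-22)=3276 g(28,-20)=20474 g(28,-18)=98252 g(28,-16)=376362 g(28,-14)=1180764 g(28,-12)=3087630 g(28,-10)=6808620 g(28,-8)=12746370 g(28,-6)=20290140 g(28,-4)=27313650 g(28,-2)=30535260 g(28,0)=26993490 g(28,2)=15967980
Paths never hitting 4: Σ_s g(28,s) = 145422675
Paths hitting 4: 2^28 - 145422675 = 123012781
P = 123012781/268435456 = 123012781/268435456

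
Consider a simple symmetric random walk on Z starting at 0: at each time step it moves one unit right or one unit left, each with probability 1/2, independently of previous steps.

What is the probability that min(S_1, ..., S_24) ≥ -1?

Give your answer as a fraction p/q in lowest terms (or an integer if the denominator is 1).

Answer: 1300075/4194304

Derivation:
Let f(t,s) = #length-t paths at position s with S_1..S_t all ≥ -1.
f(t,s) = f(t-1,s-1) + f(t-1,s+1) for s ≥ -1; f(t,s) = 0 for s < -1.
t=0: f(0,0)=1
t=1: f(1,-1)=1 f(1,1)=1
t=2: f(2,0)=2 f(2,2)=1
t=3: f(3,-1)=2 f(3,1)=3 f(3,3)=1
t=4: f(4,0)=5 f(4,2)=4 f(4,4)=1
t=5: f(5,-1)=5 f(5,1)=9 f(5,3)=5 f(5,5)=1
t=6: f(6,0)=14 f(6,2)=14 f(6,4)=6 f(6,6)=1
t=7: f(7,-1)=14 f(7,1)=28 f(7,3)=20 f(7,5)=7 f(7,7)=1
t=8: f(8,0)=42 f(8,2)=48 f(8,4)=27 f(8,6)=8 f(8,8)=1
t=9: f(9,-1)=42 f(9,1)=90 f(9,3)=75 f(9,5)=35 f(9,7)=9 f(9,9)=1
t=10: f(10,0)=132 f(10,2)=165 f(10,4)=110 f(10,6)=44 f(10,8)=10 f(10,10)=1
t=11: f(11,-1)=132 f(11,1)=297 f(11,3)=275 f(11,5)=154 f(11,7)=54 f(11,9)=11 f(11,11)=1
t=12: f(12,0)=429 f(12,2)=572 f(12,4)=429 f(12,6)=208 f(12,8)=65 f(12,10)=12 f(12,12)=1
t=13: f(13,-1)=429 f(13,1)=1001 f(13,3)=1001 f(13,5)=637 f(13,7)=273 f(13,9)=77 f(13,11)=13 f(13,13)=1
t=14: f(14,0)=1430 f(14,2)=2002 f(14,4)=1638 f(14,6)=910 f(14,8)=350 f(14,10)=90 f(14,12)=14 f(14,14)=1
t=15: f(15,-1)=1430 f(15,1)=3432 f(15,3)=3640 f(15,5)=2548 f(15,7)=1260 f(15,9)=440 f(15,11)=104 f(15,13)=15 f(15,15)=1
t=16: f(16,0)=4862 f(16,2)=7072 f(16,4)=6188 f(16,6)=3808 f(16,8)=1700 f(16,10)=544 f(16,12)=119 f(16,14)=16 f(16,16)=1
t=17: f(17,-1)=4862 f(17,1)=11934 f(17,3)=13260 f(17,5)=9996 f(17,7)=5508 f(17,9)=2244 f(17,11)=663 f(17,13)=135 f(17,15)=17 f(17,17)=1
t=18: f(18,0)=16796 f(18,2)=25194 f(18,4)=23256 f(18,6)=15504 f(18,8)=7752 f(18,10)=2907 f(18,12)=798 f(18,14)=152 f(18,16)=18 f(18,18)=1
t=19: f(19,-1)=16796 f(19,1)=41990 f(19,3)=48450 f(19,5)=38760 f(19,7)=23256 f(19,9)=10659 f(19,11)=3705 f(19,13)=950 f(19,15)=170 f(19,17)=19 f(19,19)=1
t=20: f(20,0)=58786 f(20,2)=90440 f(20,4)=87210 f(20,6)=62016 f(20,8)=33915 f(20,10)=14364 f(20,12)=4655 f(20,14)=1120 f(20,16)=189 f(20,18)=20 f(20,20)=1
t=21: f(21,-1)=58786 f(21,1)=149226 f(21,3)=177650 f(21,5)=149226 f(21,7)=95931 f(21,9)=48279 f(21,11)=19019 f(21,13)=5775 f(21,15)=1309 f(21,17)=209 f(21,19)=21 f(21,21)=1
t=22: f(22,0)=208012 f(22,2)=326876 f(22,4)=326876 f(22,6)=245157 f(22,8)=144210 f(22,10)=67298 f(22,12)=24794 f(22,14)=7084 f(22,16)=1518 f(22,18)=230 f(22,20)=22 f(22,22)=1
t=23: f(23,-1)=208012 f(23,1)=534888 f(23,3)=653752 f(23,5)=572033 f(23,7)=389367 f(23,9)=211508 f(23,11)=92092 f(23,13)=31878 f(23,15)=8602 f(23,17)=1748 f(23,19)=252 f(23,21)=23 f(23,23)=1
t=24: f(24,0)=742900 f(24,2)=1188640 f(24,4)=1225785 f(24,6)=961400 f(24,8)=600875 f(24,10)=303600 f(24,12)=123970 f(24,14)=40480 f(24,16)=10350 f(24,18)=2000 f(24,20)=275 f(24,22)=24 f(24,24)=1
Σ_s f(24,s) = 5200300
P = 5200300/16777216 = 1300075/4194304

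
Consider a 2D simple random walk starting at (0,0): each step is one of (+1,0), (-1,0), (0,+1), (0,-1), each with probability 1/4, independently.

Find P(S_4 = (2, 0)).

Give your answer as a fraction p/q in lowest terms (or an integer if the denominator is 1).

Answer: 1/16

Derivation:
Let h be the number of horizontal steps (so 4-h are vertical). To end at (2,0) need (h+2)/2 right-steps and ((4-h)+0)/2 up-steps.
Sum over h with 2 ≤ h ≤ 4, h ≡ 0 (mod 2), 4-h ≡ 0 (mod 2):
h=2: C(4,2)·C(2,2)·C(2,1) = 6·1·2 = 12
h=4: C(4,4)·C(4,3)·C(0,0) = 1·4·1 = 4
Total favorable: 16
Total paths: 4^4 = 256
P = 16/256 = 1/16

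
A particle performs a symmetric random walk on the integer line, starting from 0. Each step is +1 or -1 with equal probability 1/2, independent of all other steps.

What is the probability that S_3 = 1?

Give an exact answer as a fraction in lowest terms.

Answer: 3/8

Derivation:
To reach position 1 after 3 steps: need 2 steps of +1 and 1 of -1.
Favorable paths: C(3,2) = 3
Total paths: 2^3 = 8
P = 3/8 = 3/8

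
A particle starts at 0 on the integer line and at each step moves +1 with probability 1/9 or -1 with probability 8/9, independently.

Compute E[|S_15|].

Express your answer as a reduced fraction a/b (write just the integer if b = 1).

Answer: 29655544900535/2541865828329

Derivation:
S_15 takes values m ≡ 1 (mod 2) with |m| ≤ 15; P(S_15=m) = C(15,(15+m)/2) · (1/9)^((15+m)/2) · (8/9)^((15-m)/2).
Distribution: P(S=-15)=35184372088832/205891132094649, P(S=-13)=21990232555520/68630377364883, P(S=-11)=19241453486080/68630377364883, P(S=-9)=31267361914880/205891132094649, P(S=-7)=3908420239360/68630377364883, P(S=-5)=1074815565824/68630377364883, P(S=-3)=671759728640/205891132094649, P(S=-1)=11995709440/22876792454961, P(S=1)=1499463680/22876792454961, P(S=3)=1312030720/205891132094649, P(S=5)=32800768/68630377364883, P(S=7)=1863680/68630377364883, P(S=9)=232960/205891132094649, P(S=11)=2240/68630377364883, P(S=13)=40/68630377364883, P(S=15)=1/205891132094649
E[|S_15|] = Σ_m |m|·P(S_15=m) = 29655544900535/2541865828329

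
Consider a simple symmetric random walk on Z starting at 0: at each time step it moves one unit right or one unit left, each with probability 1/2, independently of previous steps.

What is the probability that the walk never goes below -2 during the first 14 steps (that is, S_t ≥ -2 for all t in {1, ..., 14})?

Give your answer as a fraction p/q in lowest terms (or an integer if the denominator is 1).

Let f(t,s) = #length-t paths at position s with S_1..S_t all ≥ -2.
f(t,s) = f(t-1,s-1) + f(t-1,s+1) for s ≥ -2; f(t,s) = 0 for s < -2.
t=0: f(0,0)=1
t=1: f(1,-1)=1 f(1,1)=1
t=2: f(2,-2)=1 f(2,0)=2 f(2,2)=1
t=3: f(3,-1)=3 f(3,1)=3 f(3,3)=1
t=4: f(4,-2)=3 f(4,0)=6 f(4,2)=4 f(4,4)=1
t=5: f(5,-1)=9 f(5,1)=10 f(5,3)=5 f(5,5)=1
t=6: f(6,-2)=9 f(6,0)=19 f(6,2)=15 f(6,4)=6 f(6,6)=1
t=7: f(7,-1)=28 f(7,1)=34 f(7,3)=21 f(7,5)=7 f(7,7)=1
t=8: f(8,-2)=28 f(8,0)=62 f(8,2)=55 f(8,4)=28 f(8,6)=8 f(8,8)=1
t=9: f(9,-1)=90 f(9,1)=117 f(9,3)=83 f(9,5)=36 f(9,7)=9 f(9,9)=1
t=10: f(10,-2)=90 f(10,0)=207 f(10,2)=200 f(10,4)=119 f(10,6)=45 f(10,8)=10 f(10,10)=1
t=11: f(11,-1)=297 f(11,1)=407 f(11,3)=319 f(11,5)=164 f(11,7)=55 f(11,9)=11 f(11,11)=1
t=12: f(12,-2)=297 f(12,0)=704 f(12,2)=726 f(12,4)=483 f(12,6)=219 f(12,8)=66 f(12,10)=12 f(12,12)=1
t=13: f(13,-1)=1001 f(13,1)=1430 f(13,3)=1209 f(13,5)=702 f(13,7)=285 f(13,9)=78 f(13,11)=13 f(13,13)=1
t=14: f(14,-2)=1001 f(14,0)=2431 f(14,2)=2639 f(14,4)=1911 f(14,6)=987 f(14,8)=363 f(14,10)=91 f(14,12)=14 f(14,14)=1
Σ_s f(14,s) = 9438
P = 9438/16384 = 4719/8192

Answer: 4719/8192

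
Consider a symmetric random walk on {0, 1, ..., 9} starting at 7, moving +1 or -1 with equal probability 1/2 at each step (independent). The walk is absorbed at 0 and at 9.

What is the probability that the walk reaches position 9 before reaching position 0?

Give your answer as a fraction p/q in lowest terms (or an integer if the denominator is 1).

Symmetric walk (p = 1/2): the harmonic-function argument gives P(hit 9 before 0 | start at 7) = a/N.
P = 7/9 = 7/9

Answer: 7/9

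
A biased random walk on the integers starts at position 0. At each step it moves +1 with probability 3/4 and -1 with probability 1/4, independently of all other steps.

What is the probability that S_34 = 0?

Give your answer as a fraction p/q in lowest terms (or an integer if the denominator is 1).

To be at 0 after 34 steps: need exactly 17 steps of +1 and 17 of -1.
Number of such sequences: C(34,17) = 2333606220
Each has probability (3/4)^17 · (1/4)^17 = 129140163/295147905179352825856
P = 2333606220 · 129140163/295147905179352825856 = 75340571907153465/73786976294838206464

Answer: 75340571907153465/73786976294838206464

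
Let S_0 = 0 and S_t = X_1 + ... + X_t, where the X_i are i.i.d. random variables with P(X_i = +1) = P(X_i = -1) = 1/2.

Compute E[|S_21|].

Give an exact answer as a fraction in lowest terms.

S_21 takes values m ≡ 1 (mod 2) with |m| ≤ 21; P(S_21=m) = C(21,(21+m)/2)/2^21.
Total paths: 2^21 = 2097152
Distribution: P(S=-21)=1/2097152, P(S=-19)=21/2097152, P(S=-17)=210/2097152, P(S=-15)=1330/2097152, P(S=-13)=5985/2097152, P(S=-11)=20349/2097152, P(S=-9)=54264/2097152, P(S=-7)=116280/2097152, P(S=-5)=203490/2097152, P(S=-3)=293930/2097152, P(S=-1)=352716/2097152, P(S=1)=352716/2097152, P(S=3)=293930/2097152, P(S=5)=203490/2097152, P(S=7)=116280/2097152, P(S=9)=54264/2097152, P(S=11)=20349/2097152, P(S=13)=5985/2097152, P(S=15)=1330/2097152, P(S=17)=210/2097152, P(S=19)=21/2097152, P(S=21)=1/2097152
E[|S_21|] = Σ_m |m|·P(S_21=m) = 7759752/2097152 = 969969/262144

Answer: 969969/262144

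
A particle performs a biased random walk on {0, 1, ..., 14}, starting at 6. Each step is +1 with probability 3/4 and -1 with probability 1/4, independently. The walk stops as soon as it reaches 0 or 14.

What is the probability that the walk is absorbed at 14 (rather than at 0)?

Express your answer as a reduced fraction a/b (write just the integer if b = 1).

Biased walk: p = 3/4, q = 1/4, r = q/p = 1/3
Gambler's ruin: P(hit 14 before 0 | start at 6) = (1 - r^a)/(1 - r^N)
r^6 = 1/729; r^14 = 1/4782969
P = (1 - 1/729) / (1 - 1/4782969) = 728/729 / 4782968/4782969 = 597051/597871

Answer: 597051/597871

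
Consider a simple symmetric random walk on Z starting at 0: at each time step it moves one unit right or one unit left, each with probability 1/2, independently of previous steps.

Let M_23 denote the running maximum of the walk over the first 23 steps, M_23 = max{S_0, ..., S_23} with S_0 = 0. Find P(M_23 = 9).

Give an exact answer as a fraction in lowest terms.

Let M_23 = max(S_0,...,S_23). Use the reflection principle: for j ≥ 1, #{paths with M_23 ≥ j} = #{S_23 ≥ j} + #{S_23 ≥ j+1}.
By reflection, #{M_23 ≥ 9} = #{S_23 ≥ 9} + #{S_23 ≥ 10} = 390656 + 145499 = 536155.
#{M_23 ≥ 10} = #{S_23 ≥ 10} + #{S_23 ≥ 11} = 145499 + 145499 = 290998.
#{M_23 = 9} = 536155 - 290998 = 245157.
P(M_23 = 9) = 245157/8388608 = 245157/8388608

Answer: 245157/8388608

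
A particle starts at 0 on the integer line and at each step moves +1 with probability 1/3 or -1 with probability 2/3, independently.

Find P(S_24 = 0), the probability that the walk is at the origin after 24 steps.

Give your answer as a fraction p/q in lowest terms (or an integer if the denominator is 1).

To be at 0 after 24 steps: need exactly 12 steps of +1 and 12 of -1.
Number of such sequences: C(24,12) = 2704156
Each has probability (1/3)^12 · (2/3)^12 = 4096/282429536481
P = 2704156 · 4096/282429536481 = 11076222976/282429536481

Answer: 11076222976/282429536481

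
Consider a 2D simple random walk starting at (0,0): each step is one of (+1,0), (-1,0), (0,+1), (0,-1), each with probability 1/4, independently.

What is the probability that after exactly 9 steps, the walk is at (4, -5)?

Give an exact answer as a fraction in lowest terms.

Answer: 63/131072

Derivation:
Let h be the number of horizontal steps (so 9-h are vertical). To end at (4,-5) need (h+4)/2 right-steps and ((9-h)-5)/2 up-steps.
Sum over h with 4 ≤ h ≤ 4, h ≡ 0 (mod 2), 9-h ≡ 1 (mod 2):
h=4: C(9,4)·C(4,4)·C(5,0) = 126·1·1 = 126
Total favorable: 126
Total paths: 4^9 = 262144
P = 126/262144 = 63/131072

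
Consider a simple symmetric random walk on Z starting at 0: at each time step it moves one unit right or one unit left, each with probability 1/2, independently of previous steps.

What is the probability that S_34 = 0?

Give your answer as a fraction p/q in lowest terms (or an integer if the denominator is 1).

To return to 0 after 34 steps: need exactly 17 steps of +1 and 17 of -1.
Favorable paths: C(34,17) = 2333606220
Total paths: 2^34 = 17179869184
P = 2333606220/17179869184 = 583401555/4294967296

Answer: 583401555/4294967296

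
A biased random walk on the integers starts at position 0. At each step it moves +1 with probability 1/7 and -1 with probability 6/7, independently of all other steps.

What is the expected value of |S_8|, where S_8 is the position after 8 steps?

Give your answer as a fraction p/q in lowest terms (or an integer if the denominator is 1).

Answer: 32998760/5764801

Derivation:
S_8 takes values m ≡ 0 (mod 2) with |m| ≤ 8; P(S_8=m) = C(8,(8+m)/2) · (1/7)^((8+m)/2) · (6/7)^((8-m)/2).
Distribution: P(S=-8)=1679616/5764801, P(S=-6)=2239488/5764801, P(S=-4)=186624/823543, P(S=-2)=62208/823543, P(S=0)=12960/823543, P(S=2)=1728/823543, P(S=4)=144/823543, P(S=6)=48/5764801, P(S=8)=1/5764801
E[|S_8|] = Σ_m |m|·P(S_8=m) = 32998760/5764801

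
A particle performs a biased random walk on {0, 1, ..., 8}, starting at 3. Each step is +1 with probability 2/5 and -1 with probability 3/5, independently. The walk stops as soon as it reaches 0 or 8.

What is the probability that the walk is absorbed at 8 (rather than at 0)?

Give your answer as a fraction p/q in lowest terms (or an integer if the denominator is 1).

Biased walk: p = 2/5, q = 3/5, r = q/p = 3/2
Gambler's ruin: P(hit 8 before 0 | start at 3) = (1 - r^a)/(1 - r^N)
r^3 = 27/8; r^8 = 6561/256
P = (1 - 27/8) / (1 - 6561/256) = -19/8 / -6305/256 = 608/6305

Answer: 608/6305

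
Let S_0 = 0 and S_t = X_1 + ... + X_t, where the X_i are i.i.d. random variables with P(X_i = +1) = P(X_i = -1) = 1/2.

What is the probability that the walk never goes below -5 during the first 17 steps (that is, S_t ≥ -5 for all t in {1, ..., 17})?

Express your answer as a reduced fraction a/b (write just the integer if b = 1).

Let f(t,s) = #length-t paths at position s with S_1..S_t all ≥ -5.
f(t,s) = f(t-1,s-1) + f(t-1,s+1) for s ≥ -5; f(t,s) = 0 for s < -5.
t=0: f(0,0)=1
t=1: f(1,-1)=1 f(1,1)=1
t=2: f(2,-2)=1 f(2,0)=2 f(2,2)=1
t=3: f(3,-3)=1 f(3,-1)=3 f(3,1)=3 f(3,3)=1
t=4: f(4,-4)=1 f(4,-2)=4 f(4,0)=6 f(4,2)=4 f(4,4)=1
t=5: f(5,-5)=1 f(5,-3)=5 f(5,-1)=10 f(5,1)=10 f(5,3)=5 f(5,5)=1
t=6: f(6,-4)=6 f(6,-2)=15 f(6,0)=20 f(6,2)=15 f(6,4)=6 f(6,6)=1
t=7: f(7,-5)=6 f(7,-3)=21 f(7,-1)=35 f(7,1)=35 f(7,3)=21 f(7,5)=7 f(7,7)=1
t=8: f(8,-4)=27 f(8,-2)=56 f(8,0)=70 f(8,2)=56 f(8,4)=28 f(8,6)=8 f(8,8)=1
t=9: f(9,-5)=27 f(9,-3)=83 f(9,-1)=126 f(9,1)=126 f(9,3)=84 f(9,5)=36 f(9,7)=9 f(9,9)=1
t=10: f(10,-4)=110 f(10,-2)=209 f(10,0)=252 f(10,2)=210 f(10,4)=120 f(10,6)=45 f(10,8)=10 f(10,10)=1
t=11: f(11,-5)=110 f(11,-3)=319 f(11,-1)=461 f(11,1)=462 f(11,3)=330 f(11,5)=165 f(11,7)=55 f(11,9)=11 f(11,11)=1
t=12: f(12,-4)=429 f(12,-2)=780 f(12,0)=923 f(12,2)=792 f(12,4)=495 f(12,6)=220 f(12,8)=66 f(12,10)=12 f(12,12)=1
t=13: f(13,-5)=429 f(13,-3)=1209 f(13,-1)=1703 f(13,1)=1715 f(13,3)=1287 f(13,5)=715 f(13,7)=286 f(13,9)=78 f(13,11)=13 f(13,13)=1
t=14: f(14,-4)=1638 f(14,-2)=2912 f(14,0)=3418 f(14,2)=3002 f(14,4)=2002 f(14,6)=1001 f(14,8)=364 f(14,10)=91 f(14,12)=14 f(14,14)=1
t=15: f(15,-5)=1638 f(15,-3)=4550 f(15,-1)=6330 f(15,1)=6420 f(15,3)=5004 f(15,5)=3003 f(15,7)=1365 f(15,9)=455 f(15,11)=105 f(15,13)=15 f(15,15)=1
t=16: f(16,-4)=6188 f(16,-2)=10880 f(16,0)=12750 f(16,2)=11424 f(16,4)=8007 f(16,6)=4368 f(16,8)=1820 f(16,10)=560 f(16,12)=120 f(16,14)=16 f(16,16)=1
t=17: f(17,-5)=6188 f(17,-3)=17068 f(17,-1)=23630 f(17,1)=24174 f(17,3)=19431 f(17,5)=12375 f(17,7)=6188 f(17,9)=2380 f(17,11)=680 f(17,13)=136 f(17,15)=17 f(17,17)=1
Σ_s f(17,s) = 112268
P = 112268/131072 = 28067/32768

Answer: 28067/32768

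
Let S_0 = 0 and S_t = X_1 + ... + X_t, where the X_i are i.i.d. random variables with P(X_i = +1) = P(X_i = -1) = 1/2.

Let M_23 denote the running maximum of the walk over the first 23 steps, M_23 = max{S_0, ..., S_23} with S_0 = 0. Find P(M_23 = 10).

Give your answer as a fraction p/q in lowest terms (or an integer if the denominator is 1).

Answer: 100947/8388608

Derivation:
Let M_23 = max(S_0,...,S_23). Use the reflection principle: for j ≥ 1, #{paths with M_23 ≥ j} = #{S_23 ≥ j} + #{S_23 ≥ j+1}.
By reflection, #{M_23 ≥ 10} = #{S_23 ≥ 10} + #{S_23 ≥ 11} = 145499 + 145499 = 290998.
#{M_23 ≥ 11} = #{S_23 ≥ 11} + #{S_23 ≥ 12} = 145499 + 44552 = 190051.
#{M_23 = 10} = 290998 - 190051 = 100947.
P(M_23 = 10) = 100947/8388608 = 100947/8388608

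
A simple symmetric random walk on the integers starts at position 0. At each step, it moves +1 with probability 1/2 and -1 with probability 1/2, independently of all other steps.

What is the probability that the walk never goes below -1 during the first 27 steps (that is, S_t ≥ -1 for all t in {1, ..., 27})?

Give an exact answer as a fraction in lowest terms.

Answer: 5014575/16777216

Derivation:
Let f(t,s) = #length-t paths at position s with S_1..S_t all ≥ -1.
f(t,s) = f(t-1,s-1) + f(t-1,s+1) for s ≥ -1; f(t,s) = 0 for s < -1.
t=0: f(0,0)=1
t=1: f(1,-1)=1 f(1,1)=1
t=2: f(2,0)=2 f(2,2)=1
t=3: f(3,-1)=2 f(3,1)=3 f(3,3)=1
t=4: f(4,0)=5 f(4,2)=4 f(4,4)=1
t=5: f(5,-1)=5 f(5,1)=9 f(5,3)=5 f(5,5)=1
t=6: f(6,0)=14 f(6,2)=14 f(6,4)=6 f(6,6)=1
t=7: f(7,-1)=14 f(7,1)=28 f(7,3)=20 f(7,5)=7 f(7,7)=1
t=8: f(8,0)=42 f(8,2)=48 f(8,4)=27 f(8,6)=8 f(8,8)=1
t=9: f(9,-1)=42 f(9,1)=90 f(9,3)=75 f(9,5)=35 f(9,7)=9 f(9,9)=1
t=10: f(10,0)=132 f(10,2)=165 f(10,4)=110 f(10,6)=44 f(10,8)=10 f(10,10)=1
t=11: f(11,-1)=132 f(11,1)=297 f(11,3)=275 f(11,5)=154 f(11,7)=54 f(11,9)=11 f(11,11)=1
t=12: f(12,0)=429 f(12,2)=572 f(12,4)=429 f(12,6)=208 f(12,8)=65 f(12,10)=12 f(12,12)=1
t=13: f(13,-1)=429 f(13,1)=1001 f(13,3)=1001 f(13,5)=637 f(13,7)=273 f(13,9)=77 f(13,11)=13 f(13,13)=1
t=14: f(14,0)=1430 f(14,2)=2002 f(14,4)=1638 f(14,6)=910 f(14,8)=350 f(14,10)=90 f(14,12)=14 f(14,14)=1
t=15: f(15,-1)=1430 f(15,1)=3432 f(15,3)=3640 f(15,5)=2548 f(15,7)=1260 f(15,9)=440 f(15,11)=104 f(15,13)=15 f(15,15)=1
t=16: f(16,0)=4862 f(16,2)=7072 f(16,4)=6188 f(16,6)=3808 f(16,8)=1700 f(16,10)=544 f(16,12)=119 f(16,14)=16 f(16,16)=1
t=17: f(17,-1)=4862 f(17,1)=11934 f(17,3)=13260 f(17,5)=9996 f(17,7)=5508 f(17,9)=2244 f(17,11)=663 f(17,13)=135 f(17,15)=17 f(17,17)=1
t=18: f(18,0)=16796 f(18,2)=25194 f(18,4)=23256 f(18,6)=15504 f(18,8)=7752 f(18,10)=2907 f(18,12)=798 f(18,14)=152 f(18,16)=18 f(18,18)=1
t=19: f(19,-1)=16796 f(19,1)=41990 f(19,3)=48450 f(19,5)=38760 f(19,7)=23256 f(19,9)=10659 f(19,11)=3705 f(19,13)=950 f(19,15)=170 f(19,17)=19 f(19,19)=1
t=20: f(20,0)=58786 f(20,2)=90440 f(20,4)=87210 f(20,6)=62016 f(20,8)=33915 f(20,10)=14364 f(20,12)=4655 f(20,14)=1120 f(20,16)=189 f(20,18)=20 f(20,20)=1
t=21: f(21,-1)=58786 f(21,1)=149226 f(21,3)=177650 f(21,5)=149226 f(21,7)=95931 f(21,9)=48279 f(21,11)=19019 f(21,13)=5775 f(21,15)=1309 f(21,17)=209 f(21,19)=21 f(21,21)=1
t=22: f(22,0)=208012 f(22,2)=326876 f(22,4)=326876 f(22,6)=245157 f(22,8)=144210 f(22,10)=67298 f(22,12)=24794 f(22,14)=7084 f(22,16)=1518 f(22,18)=230 f(22,20)=22 f(22,22)=1
t=23: f(23,-1)=208012 f(23,1)=534888 f(23,3)=653752 f(23,5)=572033 f(23,7)=389367 f(23,9)=211508 f(23,11)=92092 f(23,13)=31878 f(23,15)=8602 f(23,17)=1748 f(23,19)=252 f(23,21)=23 f(23,23)=1
t=24: f(24,0)=742900 f(24,2)=1188640 f(24,4)=1225785 f(24,6)=961400 f(24,8)=600875 f(24,10)=303600 f(24,12)=123970 f(24,14)=40480 f(24,16)=10350 f(24,18)=2000 f(24,20)=275 f(24,22)=24 f(24,24)=1
t=25: f(25,-1)=742900 f(25,1)=1931540 f(25,3)=2414425 f(25,5)=2187185 f(25,7)=1562275 f(25,9)=904475 f(25,11)=427570 f(25,13)=164450 f(25,15)=50830 f(25,17)=12350 f(25,19)=2275 f(25,21)=299 f(25,23)=25 f(25,25)=1
t=26: f(26,0)=2674440 f(26,2)=4345965 f(26,4)=4601610 f(26,6)=3749460 f(26,8)=2466750 f(26,10)=1332045 f(26,12)=592020 f(26,14)=215280 f(26,16)=63180 f(26,18)=14625 f(26,20)=2574 f(26,22)=324 f(26,24)=26 f(26,26)=1
t=27: f(27,-1)=2674440 f(27,1)=7020405 f(27,3)=8947575 f(27,5)=8351070 f(27,7)=6216210 f(27,9)=3798795 f(27,11)=1924065 f(27,13)=807300 f(27,15)=278460 f(27,17)=77805 f(27,19)=17199 f(27,21)=2898 f(27,23)=350 f(27,25)=27 f(27,27)=1
Σ_s f(27,s) = 40116600
P = 40116600/134217728 = 5014575/16777216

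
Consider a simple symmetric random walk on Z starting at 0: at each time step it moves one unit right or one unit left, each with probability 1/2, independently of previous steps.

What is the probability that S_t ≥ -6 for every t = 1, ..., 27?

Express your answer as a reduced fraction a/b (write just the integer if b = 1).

Let f(t,s) = #length-t paths at position s with S_1..S_t all ≥ -6.
f(t,s) = f(t-1,s-1) + f(t-1,s+1) for s ≥ -6; f(t,s) = 0 for s < -6.
t=0: f(0,0)=1
t=1: f(1,-1)=1 f(1,1)=1
t=2: f(2,-2)=1 f(2,0)=2 f(2,2)=1
t=3: f(3,-3)=1 f(3,-1)=3 f(3,1)=3 f(3,3)=1
t=4: f(4,-4)=1 f(4,-2)=4 f(4,0)=6 f(4,2)=4 f(4,4)=1
t=5: f(5,-5)=1 f(5,-3)=5 f(5,-1)=10 f(5,1)=10 f(5,3)=5 f(5,5)=1
t=6: f(6,-6)=1 f(6,-4)=6 f(6,-2)=15 f(6,0)=20 f(6,2)=15 f(6,4)=6 f(6,6)=1
t=7: f(7,-5)=7 f(7,-3)=21 f(7,-1)=35 f(7,1)=35 f(7,3)=21 f(7,5)=7 f(7,7)=1
t=8: f(8,-6)=7 f(8,-4)=28 f(8,-2)=56 f(8,0)=70 f(8,2)=56 f(8,4)=28 f(8,6)=8 f(8,8)=1
t=9: f(9,-5)=35 f(9,-3)=84 f(9,-1)=126 f(9,1)=126 f(9,3)=84 f(9,5)=36 f(9,7)=9 f(9,9)=1
t=10: f(10,-6)=35 f(10,-4)=119 f(10,-2)=210 f(10,0)=252 f(10,2)=210 f(10,4)=120 f(10,6)=45 f(10,8)=10 f(10,10)=1
t=11: f(11,-5)=154 f(11,-3)=329 f(11,-1)=462 f(11,1)=462 f(11,3)=330 f(11,5)=165 f(11,7)=55 f(11,9)=11 f(11,11)=1
t=12: f(12,-6)=154 f(12,-4)=483 f(12,-2)=791 f(12,0)=924 f(12,2)=792 f(12,4)=495 f(12,6)=220 f(12,8)=66 f(12,10)=12 f(12,12)=1
t=13: f(13,-5)=637 f(13,-3)=1274 f(13,-1)=1715 f(13,1)=1716 f(13,3)=1287 f(13,5)=715 f(13,7)=286 f(13,9)=78 f(13,11)=13 f(13,13)=1
t=14: f(14,-6)=637 f(14,-4)=1911 f(14,-2)=2989 f(14,0)=3431 f(14,2)=3003 f(14,4)=2002 f(14,6)=1001 f(14,8)=364 f(14,10)=91 f(14,12)=14 f(14,14)=1
t=15: f(15,-5)=2548 f(15,-3)=4900 f(15,-1)=6420 f(15,1)=6434 f(15,3)=5005 f(15,5)=3003 f(15,7)=1365 f(15,9)=455 f(15,11)=105 f(15,13)=15 f(15,15)=1
t=16: f(16,-6)=2548 f(16,-4)=7448 f(16,-2)=11320 f(16,0)=12854 f(16,2)=11439 f(16,4)=8008 f(16,6)=4368 f(16,8)=1820 f(16,10)=560 f(16,12)=120 f(16,14)=16 f(16,16)=1
t=17: f(17,-5)=9996 f(17,-3)=18768 f(17,-1)=24174 f(17,1)=24293 f(17,3)=19447 f(17,5)=12376 f(17,7)=6188 f(17,9)=2380 f(17,11)=680 f(17,13)=136 f(17,15)=17 f(17,17)=1
t=18: f(18,-6)=9996 f(18,-4)=28764 f(18,-2)=42942 f(18,0)=48467 f(18,2)=43740 f(18,4)=31823 f(18,6)=18564 f(18,8)=8568 f(18,10)=3060 f(18,12)=816 f(18,14)=153 f(18,16)=18 f(18,18)=1
t=19: f(19,-5)=38760 f(19,-3)=71706 f(19,-1)=91409 f(19,1)=92207 f(19,3)=75563 f(19,5)=50387 f(19,7)=27132 f(19,9)=11628 f(19,11)=3876 f(19,13)=969 f(19,15)=171 f(19,17)=19 f(19,19)=1
t=20: f(20,-6)=38760 f(20,-4)=110466 f(20,-2)=163115 f(20,0)=183616 f(20,2)=167770 f(20,4)=125950 f(20,6)=77519 f(20,8)=38760 f(20,10)=15504 f(20,12)=4845 f(20,14)=1140 f(20,16)=190 f(20,18)=20 f(20,20)=1
t=21: f(21,-5)=149226 f(21,-3)=273581 f(21,-1)=346731 f(21,1)=351386 f(21,3)=293720 f(21,5)=203469 f(21,7)=116279 f(21,9)=54264 f(21,11)=20349 f(21,13)=5985 f(21,15)=1330 f(21,17)=210 f(21,19)=21 f(21,21)=1
t=22: f(22,-6)=149226 f(22,-4)=422807 f(22,-2)=620312 f(22,0)=698117 f(22,2)=645106 f(22,4)=497189 f(22,6)=319748 f(22,8)=170543 f(22,10)=74613 f(22,12)=26334 f(22,14)=7315 f(22,16)=1540 f(22,18)=231 f(22,20)=22 f(22,22)=1
t=23: f(23,-5)=572033 f(23,-3)=1043119 f(23,-1)=1318429 f(23,1)=1343223 f(23,3)=1142295 f(23,5)=816937 f(23,7)=490291 f(23,9)=245156 f(23,11)=100947 f(23,13)=33649 f(23,15)=8855 f(23,17)=1771 f(23,19)=253 f(23,21)=23 f(23,23)=1
t=24: f(24,-6)=572033 f(24,-4)=1615152 f(24,-2)=2361548 f(24,0)=2661652 f(24,2)=2485518 f(24,4)=1959232 f(24,6)=1307228 f(24,8)=735447 f(24,10)=346103 f(24,12)=134596 f(24,14)=42504 f(24,16)=10626 f(24,18)=2024 f(24,20)=276 f(24,22)=24 f(24,24)=1
t=25: f(25,-5)=2187185 f(25,-3)=3976700 f(25,-1)=5023200 f(25,1)=5147170 f(25,3)=4444750 f(25,5)=3266460 f(25,7)=2042675 f(25,9)=1081550 f(25,11)=480699 f(25,13)=177100 f(25,15)=53130 f(25,17)=12650 f(25,19)=2300 f(25,21)=300 f(25,23)=25 f(25,25)=1
t=26: f(26,-6)=2187185 f(26,-4)=6163885 f(26,-2)=8999900 f(26,0)=10170370 f(26,2)=9591920 f(26,4)=7711210 f(26,6)=5309135 f(26,8)=3124225 f(26,10)=1562249 f(26,12)=657799 f(26,14)=230230 f(26,16)=65780 f(26,18)=14950 f(26,20)=2600 f(26,22)=325 f(26,24)=26 f(26,26)=1
t=27: f(27,-5)=8351070 f(27,-3)=15163785 f(27,-1)=19170270 f(27,1)=19762290 f(27,3)=17303130 f(27,5)=13020345 f(27,7)=8433360 f(27,9)=4686474 f(27,11)=2220048 f(27,13)=888029 f(27,15)=296010 f(27,17)=80730 f(27,19)=17550 f(27,21)=2925 f(27,23)=351 f(27,25)=27 f(27,27)=1
Σ_s f(27,s) = 109396395
P = 109396395/134217728 = 109396395/134217728

Answer: 109396395/134217728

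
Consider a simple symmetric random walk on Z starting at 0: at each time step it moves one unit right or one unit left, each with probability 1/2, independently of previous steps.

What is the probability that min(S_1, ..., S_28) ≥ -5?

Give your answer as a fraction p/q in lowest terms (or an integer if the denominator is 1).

Answer: 98659305/134217728

Derivation:
Let f(t,s) = #length-t paths at position s with S_1..S_t all ≥ -5.
f(t,s) = f(t-1,s-1) + f(t-1,s+1) for s ≥ -5; f(t,s) = 0 for s < -5.
t=0: f(0,0)=1
t=1: f(1,-1)=1 f(1,1)=1
t=2: f(2,-2)=1 f(2,0)=2 f(2,2)=1
t=3: f(3,-3)=1 f(3,-1)=3 f(3,1)=3 f(3,3)=1
t=4: f(4,-4)=1 f(4,-2)=4 f(4,0)=6 f(4,2)=4 f(4,4)=1
t=5: f(5,-5)=1 f(5,-3)=5 f(5,-1)=10 f(5,1)=10 f(5,3)=5 f(5,5)=1
t=6: f(6,-4)=6 f(6,-2)=15 f(6,0)=20 f(6,2)=15 f(6,4)=6 f(6,6)=1
t=7: f(7,-5)=6 f(7,-3)=21 f(7,-1)=35 f(7,1)=35 f(7,3)=21 f(7,5)=7 f(7,7)=1
t=8: f(8,-4)=27 f(8,-2)=56 f(8,0)=70 f(8,2)=56 f(8,4)=28 f(8,6)=8 f(8,8)=1
t=9: f(9,-5)=27 f(9,-3)=83 f(9,-1)=126 f(9,1)=126 f(9,3)=84 f(9,5)=36 f(9,7)=9 f(9,9)=1
t=10: f(10,-4)=110 f(10,-2)=209 f(10,0)=252 f(10,2)=210 f(10,4)=120 f(10,6)=45 f(10,8)=10 f(10,10)=1
t=11: f(11,-5)=110 f(11,-3)=319 f(11,-1)=461 f(11,1)=462 f(11,3)=330 f(11,5)=165 f(11,7)=55 f(11,9)=11 f(11,11)=1
t=12: f(12,-4)=429 f(12,-2)=780 f(12,0)=923 f(12,2)=792 f(12,4)=495 f(12,6)=220 f(12,8)=66 f(12,10)=12 f(12,12)=1
t=13: f(13,-5)=429 f(13,-3)=1209 f(13,-1)=1703 f(13,1)=1715 f(13,3)=1287 f(13,5)=715 f(13,7)=286 f(13,9)=78 f(13,11)=13 f(13,13)=1
t=14: f(14,-4)=1638 f(14,-2)=2912 f(14,0)=3418 f(14,2)=3002 f(14,4)=2002 f(14,6)=1001 f(14,8)=364 f(14,10)=91 f(14,12)=14 f(14,14)=1
t=15: f(15,-5)=1638 f(15,-3)=4550 f(15,-1)=6330 f(15,1)=6420 f(15,3)=5004 f(15,5)=3003 f(15,7)=1365 f(15,9)=455 f(15,11)=105 f(15,13)=15 f(15,15)=1
t=16: f(16,-4)=6188 f(16,-2)=10880 f(16,0)=12750 f(16,2)=11424 f(16,4)=8007 f(16,6)=4368 f(16,8)=1820 f(16,10)=560 f(16,12)=120 f(16,14)=16 f(16,16)=1
t=17: f(17,-5)=6188 f(17,-3)=17068 f(17,-1)=23630 f(17,1)=24174 f(17,3)=19431 f(17,5)=12375 f(17,7)=6188 f(17,9)=2380 f(17,11)=680 f(17,13)=136 f(17,15)=17 f(17,17)=1
t=18: f(18,-4)=23256 f(18,-2)=40698 f(18,0)=47804 f(18,2)=43605 f(18,4)=31806 f(18,6)=18563 f(18,8)=8568 f(18,10)=3060 f(18,12)=816 f(18,14)=153 f(18,16)=18 f(18,18)=1
t=19: f(19,-5)=23256 f(19,-3)=63954 f(19,-1)=88502 f(19,1)=91409 f(19,3)=75411 f(19,5)=50369 f(19,7)=27131 f(19,9)=11628 f(19,11)=3876 f(19,13)=969 f(19,15)=171 f(19,17)=19 f(19,19)=1
t=20: f(20,-4)=87210 f(20,-2)=152456 f(20,0)=179911 f(20,2)=166820 f(20,4)=125780 f(20,6)=77500 f(20,8)=38759 f(20,10)=15504 f(20,12)=4845 f(20,14)=1140 f(20,16)=190 f(20,18)=20 f(20,20)=1
t=21: f(21,-5)=87210 f(21,-3)=239666 f(21,-1)=332367 f(21,1)=346731 f(21,3)=292600 f(21,5)=203280 f(21,7)=116259 f(21,9)=54263 f(21,11)=20349 f(21,13)=5985 f(21,15)=1330 f(21,17)=210 f(21,19)=21 f(21,21)=1
t=22: f(22,-4)=326876 f(22,-2)=572033 f(22,0)=679098 f(22,2)=639331 f(22,4)=495880 f(22,6)=319539 f(22,8)=170522 f(22,10)=74612 f(22,12)=26334 f(22,14)=7315 f(22,16)=1540 f(22,18)=231 f(22,20)=22 f(22,22)=1
t=23: f(23,-5)=326876 f(23,-3)=898909 f(23,-1)=1251131 f(23,1)=1318429 f(23,3)=1135211 f(23,5)=815419 f(23,7)=490061 f(23,9)=245134 f(23,11)=100946 f(23,13)=33649 f(23,15)=8855 f(23,17)=1771 f(23,19)=253 f(23,21)=23 f(23,23)=1
t=24: f(24,-4)=1225785 f(24,-2)=2150040 f(24,0)=2569560 f(24,2)=2453640 f(24,4)=1950630 f(24,6)=1305480 f(24,8)=735195 f(24,10)=346080 f(24,12)=134595 f(24,14)=42504 f(24,16)=10626 f(24,18)=2024 f(24,20)=276 f(24,22)=24 f(24,24)=1
t=25: f(25,-5)=1225785 f(25,-3)=3375825 f(25,-1)=4719600 f(25,1)=5023200 f(25,3)=4404270 f(25,5)=3256110 f(25,7)=2040675 f(25,9)=1081275 f(25,11)=480675 f(25,13)=177099 f(25,15)=53130 f(25,17)=12650 f(25,19)=2300 f(25,21)=300 f(25,23)=25 f(25,25)=1
t=26: f(26,-4)=4601610 f(26,-2)=8095425 f(26,0)=9742800 f(26,2)=9427470 f(26,4)=7660380 f(26,6)=5296785 f(26,8)=3121950 f(26,10)=1561950 f(26,12)=657774 f(26,14)=230229 f(26,16)=65780 f(26,18)=14950 f(26,20)=2600 f(26,22)=325 f(26,24)=26 f(26,26)=1
t=27: f(27,-5)=4601610 f(27,-3)=12697035 f(27,-1)=17838225 f(27,1)=19170270 f(27,3)=17087850 f(27,5)=12957165 f(27,7)=8418735 f(27,9)=4683900 f(27,11)=2219724 f(27,13)=888003 f(27,15)=296009 f(27,17)=80730 f(27,19)=17550 f(27,21)=2925 f(27,23)=351 f(27,25)=27 f(27,27)=1
t=28: f(28,-4)=17298645 f(28,-2)=30535260 f(28,0)=37008495 f(28,2)=36258120 f(28,4)=30045015 f(28,6)=21375900 f(28,8)=13102635 f(28,10)=6903624 f(28,12)=3107727 f(28,14)=1184012 f(28,16)=376739 f(28,18)=98280 f(28,20)=20475 f(28,22)=3276 f(28,24)=378 f(28,26)=28 f(28,28)=1
Σ_s f(28,s) = 197318610
P = 197318610/268435456 = 98659305/134217728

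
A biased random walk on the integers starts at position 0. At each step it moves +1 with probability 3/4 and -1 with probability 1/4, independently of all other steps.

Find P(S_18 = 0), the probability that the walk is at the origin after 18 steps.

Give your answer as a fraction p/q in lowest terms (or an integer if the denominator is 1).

Answer: 239246865/17179869184

Derivation:
To be at 0 after 18 steps: need exactly 9 steps of +1 and 9 of -1.
Number of such sequences: C(18,9) = 48620
Each has probability (3/4)^9 · (1/4)^9 = 19683/68719476736
P = 48620 · 19683/68719476736 = 239246865/17179869184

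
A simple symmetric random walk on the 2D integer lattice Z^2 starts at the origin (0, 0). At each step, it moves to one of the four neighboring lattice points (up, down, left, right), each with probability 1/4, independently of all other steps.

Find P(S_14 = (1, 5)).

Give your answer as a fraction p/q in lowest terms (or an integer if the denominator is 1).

Let h be the number of horizontal steps (so 14-h are vertical). To end at (1,5) need (h+1)/2 right-steps and ((14-h)+5)/2 up-steps.
Sum over h with 1 ≤ h ≤ 9, h ≡ 1 (mod 2), 14-h ≡ 1 (mod 2):
h=1: C(14,1)·C(1,1)·C(13,9) = 14·1·715 = 10010
h=3: C(14,3)·C(3,2)·C(11,8) = 364·3·165 = 180180
h=5: C(14,5)·C(5,3)·C(9,7) = 2002·10·36 = 720720
h=7: C(14,7)·C(7,4)·C(7,6) = 3432·35·7 = 840840
h=9: C(14,9)·C(9,5)·C(5,5) = 2002·126·1 = 252252
Total favorable: 2004002
Total paths: 4^14 = 268435456
P = 2004002/268435456 = 1002001/134217728

Answer: 1002001/134217728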